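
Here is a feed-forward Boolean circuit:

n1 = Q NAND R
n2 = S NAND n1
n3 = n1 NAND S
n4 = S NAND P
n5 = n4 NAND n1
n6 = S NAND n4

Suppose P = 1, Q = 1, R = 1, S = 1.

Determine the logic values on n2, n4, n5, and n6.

n1 = Q NAND R = 1 NAND 1 = 0
n2 = S NAND n1 = 1 NAND 0 = 1
n4 = S NAND P = 1 NAND 1 = 0
n5 = n4 NAND n1 = 0 NAND 0 = 1
n6 = S NAND n4 = 1 NAND 0 = 1

n2 = 1, n4 = 0, n5 = 1, n6 = 1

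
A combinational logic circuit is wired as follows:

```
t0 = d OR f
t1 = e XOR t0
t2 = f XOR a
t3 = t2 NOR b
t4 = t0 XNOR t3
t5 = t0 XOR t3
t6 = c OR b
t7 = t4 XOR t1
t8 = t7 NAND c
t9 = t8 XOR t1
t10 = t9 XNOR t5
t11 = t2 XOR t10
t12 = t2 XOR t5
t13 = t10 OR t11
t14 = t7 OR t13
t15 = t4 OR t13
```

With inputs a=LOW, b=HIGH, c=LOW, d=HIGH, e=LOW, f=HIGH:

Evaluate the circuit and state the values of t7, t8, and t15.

t7 = HIGH, t8 = HIGH, t15 = HIGH

t0 = d OR f = HIGH OR HIGH = HIGH
t1 = e XOR t0 = LOW XOR HIGH = HIGH
t2 = f XOR a = HIGH XOR LOW = HIGH
t3 = t2 NOR b = HIGH NOR HIGH = LOW
t4 = t0 XNOR t3 = HIGH XNOR LOW = LOW
t5 = t0 XOR t3 = HIGH XOR LOW = HIGH
t7 = t4 XOR t1 = LOW XOR HIGH = HIGH
t8 = t7 NAND c = HIGH NAND LOW = HIGH
t9 = t8 XOR t1 = HIGH XOR HIGH = LOW
t10 = t9 XNOR t5 = LOW XNOR HIGH = LOW
t11 = t2 XOR t10 = HIGH XOR LOW = HIGH
t13 = t10 OR t11 = LOW OR HIGH = HIGH
t15 = t4 OR t13 = LOW OR HIGH = HIGH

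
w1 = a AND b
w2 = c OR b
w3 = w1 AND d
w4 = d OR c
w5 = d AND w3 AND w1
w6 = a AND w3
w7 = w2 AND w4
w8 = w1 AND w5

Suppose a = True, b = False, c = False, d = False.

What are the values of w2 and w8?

w1 = a AND b = True AND False = False
w2 = c OR b = False OR False = False
w3 = w1 AND d = False AND False = False
w5 = d AND w3 AND w1 = False AND False AND False = False
w8 = w1 AND w5 = False AND False = False

w2 = False; w8 = False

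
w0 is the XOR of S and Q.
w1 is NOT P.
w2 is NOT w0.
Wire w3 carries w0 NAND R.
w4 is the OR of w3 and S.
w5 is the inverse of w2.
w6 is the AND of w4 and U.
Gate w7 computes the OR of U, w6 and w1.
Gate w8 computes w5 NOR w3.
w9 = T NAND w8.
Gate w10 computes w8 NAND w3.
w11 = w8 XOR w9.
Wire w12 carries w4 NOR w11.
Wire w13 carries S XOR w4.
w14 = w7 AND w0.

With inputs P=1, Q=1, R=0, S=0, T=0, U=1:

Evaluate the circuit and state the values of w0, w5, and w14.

w0 = 1, w5 = 1, w14 = 1

w0 = S XOR Q = 0 XOR 1 = 1
w1 = NOT P = NOT 1 = 0
w2 = NOT w0 = NOT 1 = 0
w3 = w0 NAND R = 1 NAND 0 = 1
w4 = w3 OR S = 1 OR 0 = 1
w5 = NOT w2 = NOT 0 = 1
w6 = w4 AND U = 1 AND 1 = 1
w7 = U OR w6 OR w1 = 1 OR 1 OR 0 = 1
w14 = w7 AND w0 = 1 AND 1 = 1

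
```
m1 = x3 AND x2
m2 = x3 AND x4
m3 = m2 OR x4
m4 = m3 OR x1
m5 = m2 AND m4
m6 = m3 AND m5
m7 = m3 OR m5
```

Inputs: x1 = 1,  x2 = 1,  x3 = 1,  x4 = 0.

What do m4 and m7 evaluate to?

m4 = 1  m7 = 0

m2 = x3 AND x4 = 1 AND 0 = 0
m3 = m2 OR x4 = 0 OR 0 = 0
m4 = m3 OR x1 = 0 OR 1 = 1
m5 = m2 AND m4 = 0 AND 1 = 0
m7 = m3 OR m5 = 0 OR 0 = 0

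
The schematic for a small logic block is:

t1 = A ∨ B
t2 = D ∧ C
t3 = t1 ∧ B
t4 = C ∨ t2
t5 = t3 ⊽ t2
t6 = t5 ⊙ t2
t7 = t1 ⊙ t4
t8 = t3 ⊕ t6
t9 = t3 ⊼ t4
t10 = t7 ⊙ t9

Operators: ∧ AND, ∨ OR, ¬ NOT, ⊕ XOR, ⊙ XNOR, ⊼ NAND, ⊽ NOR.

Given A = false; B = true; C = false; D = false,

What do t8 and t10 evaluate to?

t8 = false, t10 = false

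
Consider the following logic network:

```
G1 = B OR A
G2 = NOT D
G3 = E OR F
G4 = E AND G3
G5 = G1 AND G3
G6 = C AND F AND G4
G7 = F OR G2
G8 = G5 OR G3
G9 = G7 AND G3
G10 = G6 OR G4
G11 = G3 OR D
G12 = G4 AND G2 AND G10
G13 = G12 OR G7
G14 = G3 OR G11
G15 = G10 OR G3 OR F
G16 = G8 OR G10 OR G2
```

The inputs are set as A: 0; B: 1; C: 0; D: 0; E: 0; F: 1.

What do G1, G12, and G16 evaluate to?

G1 = 1  G12 = 0  G16 = 1

G1 = B OR A = 1 OR 0 = 1
G2 = NOT D = NOT 0 = 1
G3 = E OR F = 0 OR 1 = 1
G4 = E AND G3 = 0 AND 1 = 0
G5 = G1 AND G3 = 1 AND 1 = 1
G6 = C AND F AND G4 = 0 AND 1 AND 0 = 0
G8 = G5 OR G3 = 1 OR 1 = 1
G10 = G6 OR G4 = 0 OR 0 = 0
G12 = G4 AND G2 AND G10 = 0 AND 1 AND 0 = 0
G16 = G8 OR G10 OR G2 = 1 OR 0 OR 1 = 1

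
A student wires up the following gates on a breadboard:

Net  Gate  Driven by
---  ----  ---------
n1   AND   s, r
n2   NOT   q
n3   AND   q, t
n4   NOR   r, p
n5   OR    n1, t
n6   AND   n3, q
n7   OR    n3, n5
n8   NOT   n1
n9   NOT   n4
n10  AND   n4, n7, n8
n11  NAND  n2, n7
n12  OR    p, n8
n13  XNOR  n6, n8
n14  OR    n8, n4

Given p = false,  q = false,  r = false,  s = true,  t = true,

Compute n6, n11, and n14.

n6 = false, n11 = false, n14 = true

n1 = s AND r = true AND false = false
n2 = NOT q = NOT false = true
n3 = q AND t = false AND true = false
n4 = r NOR p = false NOR false = true
n5 = n1 OR t = false OR true = true
n6 = n3 AND q = false AND false = false
n7 = n3 OR n5 = false OR true = true
n8 = NOT n1 = NOT false = true
n11 = n2 NAND n7 = true NAND true = false
n14 = n8 OR n4 = true OR true = true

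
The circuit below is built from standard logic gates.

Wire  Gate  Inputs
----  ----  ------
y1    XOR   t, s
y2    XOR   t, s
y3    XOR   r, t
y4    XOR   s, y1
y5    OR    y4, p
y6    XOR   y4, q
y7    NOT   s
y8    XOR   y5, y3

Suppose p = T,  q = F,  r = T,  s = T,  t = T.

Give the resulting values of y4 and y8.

y4 = T, y8 = T

y1 = t XOR s = T XOR T = F
y3 = r XOR t = T XOR T = F
y4 = s XOR y1 = T XOR F = T
y5 = y4 OR p = T OR T = T
y8 = y5 XOR y3 = T XOR F = T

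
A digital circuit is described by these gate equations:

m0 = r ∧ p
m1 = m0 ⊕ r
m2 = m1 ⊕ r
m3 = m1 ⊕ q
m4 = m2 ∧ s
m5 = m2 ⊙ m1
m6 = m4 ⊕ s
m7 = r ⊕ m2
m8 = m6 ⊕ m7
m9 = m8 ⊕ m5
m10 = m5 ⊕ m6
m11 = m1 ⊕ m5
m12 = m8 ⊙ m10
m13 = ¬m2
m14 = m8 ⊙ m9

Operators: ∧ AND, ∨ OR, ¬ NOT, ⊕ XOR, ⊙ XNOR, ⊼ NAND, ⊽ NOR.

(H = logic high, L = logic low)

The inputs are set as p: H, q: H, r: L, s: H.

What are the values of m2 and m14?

m2 = L  m14 = L

m0 = r AND p = L AND H = L
m1 = m0 XOR r = L XOR L = L
m2 = m1 XOR r = L XOR L = L
m4 = m2 AND s = L AND H = L
m5 = m2 XNOR m1 = L XNOR L = H
m6 = m4 XOR s = L XOR H = H
m7 = r XOR m2 = L XOR L = L
m8 = m6 XOR m7 = H XOR L = H
m9 = m8 XOR m5 = H XOR H = L
m14 = m8 XNOR m9 = H XNOR L = L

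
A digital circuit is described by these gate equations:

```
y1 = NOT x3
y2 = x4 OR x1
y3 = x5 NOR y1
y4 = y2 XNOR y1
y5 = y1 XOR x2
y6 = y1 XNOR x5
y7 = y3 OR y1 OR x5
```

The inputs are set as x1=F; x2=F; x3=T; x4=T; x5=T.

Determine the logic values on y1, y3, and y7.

y1 = NOT x3 = NOT T = F
y3 = x5 NOR y1 = T NOR F = F
y7 = y3 OR y1 OR x5 = F OR F OR T = T

y1 = F; y3 = F; y7 = T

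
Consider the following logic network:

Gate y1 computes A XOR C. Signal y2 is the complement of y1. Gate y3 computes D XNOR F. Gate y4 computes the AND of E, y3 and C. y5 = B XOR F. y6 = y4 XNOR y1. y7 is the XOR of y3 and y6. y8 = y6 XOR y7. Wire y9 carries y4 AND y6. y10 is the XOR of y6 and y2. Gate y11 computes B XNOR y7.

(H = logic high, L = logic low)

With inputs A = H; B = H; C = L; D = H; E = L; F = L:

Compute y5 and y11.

y1 = A XOR C = H XOR L = H
y3 = D XNOR F = H XNOR L = L
y4 = E AND y3 AND C = L AND L AND L = L
y5 = B XOR F = H XOR L = H
y6 = y4 XNOR y1 = L XNOR H = L
y7 = y3 XOR y6 = L XOR L = L
y11 = B XNOR y7 = H XNOR L = L

y5 = H  y11 = L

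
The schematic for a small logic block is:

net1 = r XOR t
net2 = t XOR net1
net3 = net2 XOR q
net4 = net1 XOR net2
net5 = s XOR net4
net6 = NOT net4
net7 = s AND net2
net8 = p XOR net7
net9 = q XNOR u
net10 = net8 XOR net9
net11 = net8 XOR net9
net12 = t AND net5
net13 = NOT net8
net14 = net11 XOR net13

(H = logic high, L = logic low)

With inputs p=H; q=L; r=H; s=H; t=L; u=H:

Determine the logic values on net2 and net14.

net1 = r XOR t = H XOR L = H
net2 = t XOR net1 = L XOR H = H
net7 = s AND net2 = H AND H = H
net8 = p XOR net7 = H XOR H = L
net9 = q XNOR u = L XNOR H = L
net11 = net8 XOR net9 = L XOR L = L
net13 = NOT net8 = NOT L = H
net14 = net11 XOR net13 = L XOR H = H

net2 = H, net14 = H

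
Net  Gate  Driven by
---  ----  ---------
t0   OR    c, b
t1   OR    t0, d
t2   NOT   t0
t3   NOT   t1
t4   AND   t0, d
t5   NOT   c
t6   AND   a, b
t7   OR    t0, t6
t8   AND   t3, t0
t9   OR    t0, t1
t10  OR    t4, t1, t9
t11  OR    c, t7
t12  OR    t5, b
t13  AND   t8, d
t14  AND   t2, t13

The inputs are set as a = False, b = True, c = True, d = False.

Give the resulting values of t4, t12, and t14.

t0 = c OR b = True OR True = True
t1 = t0 OR d = True OR False = True
t2 = NOT t0 = NOT True = False
t3 = NOT t1 = NOT True = False
t4 = t0 AND d = True AND False = False
t5 = NOT c = NOT True = False
t8 = t3 AND t0 = False AND True = False
t12 = t5 OR b = False OR True = True
t13 = t8 AND d = False AND False = False
t14 = t2 AND t13 = False AND False = False

t4 = False; t12 = True; t14 = False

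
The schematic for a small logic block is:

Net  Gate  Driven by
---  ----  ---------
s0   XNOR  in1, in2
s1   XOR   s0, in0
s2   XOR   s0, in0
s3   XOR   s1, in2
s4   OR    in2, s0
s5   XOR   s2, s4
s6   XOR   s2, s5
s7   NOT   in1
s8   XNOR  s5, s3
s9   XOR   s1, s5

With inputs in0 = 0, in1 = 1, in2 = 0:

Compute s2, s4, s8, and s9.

s2 = 0, s4 = 0, s8 = 1, s9 = 0

s0 = in1 XNOR in2 = 1 XNOR 0 = 0
s1 = s0 XOR in0 = 0 XOR 0 = 0
s2 = s0 XOR in0 = 0 XOR 0 = 0
s3 = s1 XOR in2 = 0 XOR 0 = 0
s4 = in2 OR s0 = 0 OR 0 = 0
s5 = s2 XOR s4 = 0 XOR 0 = 0
s8 = s5 XNOR s3 = 0 XNOR 0 = 1
s9 = s1 XOR s5 = 0 XOR 0 = 0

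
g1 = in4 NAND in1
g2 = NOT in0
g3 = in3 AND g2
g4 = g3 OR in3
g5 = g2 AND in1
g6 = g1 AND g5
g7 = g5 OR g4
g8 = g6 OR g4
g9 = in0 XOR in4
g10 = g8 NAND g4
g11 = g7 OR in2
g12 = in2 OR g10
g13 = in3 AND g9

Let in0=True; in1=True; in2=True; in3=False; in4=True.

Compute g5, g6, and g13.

g5 = False, g6 = False, g13 = False

g1 = in4 NAND in1 = True NAND True = False
g2 = NOT in0 = NOT True = False
g5 = g2 AND in1 = False AND True = False
g6 = g1 AND g5 = False AND False = False
g9 = in0 XOR in4 = True XOR True = False
g13 = in3 AND g9 = False AND False = False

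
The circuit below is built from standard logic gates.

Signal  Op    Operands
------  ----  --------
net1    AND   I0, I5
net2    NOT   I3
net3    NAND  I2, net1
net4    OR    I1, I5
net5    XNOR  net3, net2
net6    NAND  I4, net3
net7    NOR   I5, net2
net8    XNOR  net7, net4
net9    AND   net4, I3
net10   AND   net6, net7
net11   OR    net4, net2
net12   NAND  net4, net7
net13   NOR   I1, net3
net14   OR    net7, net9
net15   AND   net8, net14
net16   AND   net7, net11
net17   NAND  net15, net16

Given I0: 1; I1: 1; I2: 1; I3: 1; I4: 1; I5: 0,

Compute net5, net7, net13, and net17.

net1 = I0 AND I5 = 1 AND 0 = 0
net2 = NOT I3 = NOT 1 = 0
net3 = I2 NAND net1 = 1 NAND 0 = 1
net4 = I1 OR I5 = 1 OR 0 = 1
net5 = net3 XNOR net2 = 1 XNOR 0 = 0
net7 = I5 NOR net2 = 0 NOR 0 = 1
net8 = net7 XNOR net4 = 1 XNOR 1 = 1
net9 = net4 AND I3 = 1 AND 1 = 1
net11 = net4 OR net2 = 1 OR 0 = 1
net13 = I1 NOR net3 = 1 NOR 1 = 0
net14 = net7 OR net9 = 1 OR 1 = 1
net15 = net8 AND net14 = 1 AND 1 = 1
net16 = net7 AND net11 = 1 AND 1 = 1
net17 = net15 NAND net16 = 1 NAND 1 = 0

net5 = 0; net7 = 1; net13 = 0; net17 = 0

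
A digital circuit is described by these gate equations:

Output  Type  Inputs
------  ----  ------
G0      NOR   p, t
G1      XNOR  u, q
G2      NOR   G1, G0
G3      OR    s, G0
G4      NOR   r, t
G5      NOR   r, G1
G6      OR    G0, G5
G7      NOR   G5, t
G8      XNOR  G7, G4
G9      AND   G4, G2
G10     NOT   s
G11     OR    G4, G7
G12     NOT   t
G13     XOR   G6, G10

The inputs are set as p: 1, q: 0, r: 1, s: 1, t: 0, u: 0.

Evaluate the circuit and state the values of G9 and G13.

G9 = 0  G13 = 0

G0 = p NOR t = 1 NOR 0 = 0
G1 = u XNOR q = 0 XNOR 0 = 1
G2 = G1 NOR G0 = 1 NOR 0 = 0
G4 = r NOR t = 1 NOR 0 = 0
G5 = r NOR G1 = 1 NOR 1 = 0
G6 = G0 OR G5 = 0 OR 0 = 0
G9 = G4 AND G2 = 0 AND 0 = 0
G10 = NOT s = NOT 1 = 0
G13 = G6 XOR G10 = 0 XOR 0 = 0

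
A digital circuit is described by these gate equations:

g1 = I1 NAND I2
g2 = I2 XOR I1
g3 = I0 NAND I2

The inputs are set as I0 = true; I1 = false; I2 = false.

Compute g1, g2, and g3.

g1 = false NAND false = true
g2 = false XOR false = false
g3 = true NAND false = true

g1 = true, g2 = false, g3 = true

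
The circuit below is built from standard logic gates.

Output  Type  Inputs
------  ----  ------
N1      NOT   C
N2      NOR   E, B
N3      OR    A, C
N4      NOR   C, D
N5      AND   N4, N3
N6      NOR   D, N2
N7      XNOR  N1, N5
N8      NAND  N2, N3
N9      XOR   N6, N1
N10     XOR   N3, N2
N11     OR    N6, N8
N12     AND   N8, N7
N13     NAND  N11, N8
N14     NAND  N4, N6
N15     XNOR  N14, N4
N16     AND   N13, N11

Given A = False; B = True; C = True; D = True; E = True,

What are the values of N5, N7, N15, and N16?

N5 = False  N7 = True  N15 = False  N16 = False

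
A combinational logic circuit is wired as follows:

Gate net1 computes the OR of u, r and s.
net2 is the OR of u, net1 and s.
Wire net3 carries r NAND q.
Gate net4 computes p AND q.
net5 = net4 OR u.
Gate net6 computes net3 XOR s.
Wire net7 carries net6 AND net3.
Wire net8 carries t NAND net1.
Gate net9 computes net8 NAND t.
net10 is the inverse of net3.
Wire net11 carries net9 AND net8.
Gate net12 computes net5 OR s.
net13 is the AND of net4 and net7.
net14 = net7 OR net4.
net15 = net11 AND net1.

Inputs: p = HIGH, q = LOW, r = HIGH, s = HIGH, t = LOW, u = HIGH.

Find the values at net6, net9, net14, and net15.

net6 = LOW; net9 = HIGH; net14 = LOW; net15 = HIGH

net1 = u OR r OR s = HIGH OR HIGH OR HIGH = HIGH
net3 = r NAND q = HIGH NAND LOW = HIGH
net4 = p AND q = HIGH AND LOW = LOW
net6 = net3 XOR s = HIGH XOR HIGH = LOW
net7 = net6 AND net3 = LOW AND HIGH = LOW
net8 = t NAND net1 = LOW NAND HIGH = HIGH
net9 = net8 NAND t = HIGH NAND LOW = HIGH
net11 = net9 AND net8 = HIGH AND HIGH = HIGH
net14 = net7 OR net4 = LOW OR LOW = LOW
net15 = net11 AND net1 = HIGH AND HIGH = HIGH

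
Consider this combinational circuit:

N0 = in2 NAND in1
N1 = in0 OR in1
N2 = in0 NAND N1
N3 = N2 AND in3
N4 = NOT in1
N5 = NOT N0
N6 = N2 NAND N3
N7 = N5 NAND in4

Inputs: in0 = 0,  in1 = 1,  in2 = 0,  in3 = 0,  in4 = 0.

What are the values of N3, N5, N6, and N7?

N0 = in2 NAND in1 = 0 NAND 1 = 1
N1 = in0 OR in1 = 0 OR 1 = 1
N2 = in0 NAND N1 = 0 NAND 1 = 1
N3 = N2 AND in3 = 1 AND 0 = 0
N5 = NOT N0 = NOT 1 = 0
N6 = N2 NAND N3 = 1 NAND 0 = 1
N7 = N5 NAND in4 = 0 NAND 0 = 1

N3 = 0, N5 = 0, N6 = 1, N7 = 1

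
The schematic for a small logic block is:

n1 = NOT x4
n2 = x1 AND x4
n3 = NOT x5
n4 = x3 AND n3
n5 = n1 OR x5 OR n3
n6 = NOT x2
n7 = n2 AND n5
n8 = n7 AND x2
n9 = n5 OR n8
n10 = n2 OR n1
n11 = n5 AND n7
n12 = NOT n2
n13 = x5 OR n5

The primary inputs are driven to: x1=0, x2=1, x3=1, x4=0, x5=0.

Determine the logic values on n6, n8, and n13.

n1 = NOT x4 = NOT 0 = 1
n2 = x1 AND x4 = 0 AND 0 = 0
n3 = NOT x5 = NOT 0 = 1
n5 = n1 OR x5 OR n3 = 1 OR 0 OR 1 = 1
n6 = NOT x2 = NOT 1 = 0
n7 = n2 AND n5 = 0 AND 1 = 0
n8 = n7 AND x2 = 0 AND 1 = 0
n13 = x5 OR n5 = 0 OR 1 = 1

n6 = 0; n8 = 0; n13 = 1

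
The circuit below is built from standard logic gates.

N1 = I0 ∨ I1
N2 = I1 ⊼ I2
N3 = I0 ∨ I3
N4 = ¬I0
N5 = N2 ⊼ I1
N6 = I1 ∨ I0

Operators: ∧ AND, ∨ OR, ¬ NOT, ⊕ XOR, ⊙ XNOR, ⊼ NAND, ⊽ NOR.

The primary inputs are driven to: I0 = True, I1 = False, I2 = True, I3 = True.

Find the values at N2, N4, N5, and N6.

N2 = True, N4 = False, N5 = True, N6 = True

N2 = I1 NAND I2 = False NAND True = True
N4 = NOT I0 = NOT True = False
N5 = N2 NAND I1 = True NAND False = True
N6 = I1 OR I0 = False OR True = True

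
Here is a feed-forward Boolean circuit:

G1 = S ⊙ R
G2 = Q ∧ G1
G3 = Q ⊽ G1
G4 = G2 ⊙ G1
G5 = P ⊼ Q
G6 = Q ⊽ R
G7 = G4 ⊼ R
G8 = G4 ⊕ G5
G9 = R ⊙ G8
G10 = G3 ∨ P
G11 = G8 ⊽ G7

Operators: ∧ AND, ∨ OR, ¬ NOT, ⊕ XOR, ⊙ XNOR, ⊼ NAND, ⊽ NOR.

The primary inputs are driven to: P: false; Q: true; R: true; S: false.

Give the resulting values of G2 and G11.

G2 = false, G11 = true

G1 = S XNOR R = false XNOR true = false
G2 = Q AND G1 = true AND false = false
G4 = G2 XNOR G1 = false XNOR false = true
G5 = P NAND Q = false NAND true = true
G7 = G4 NAND R = true NAND true = false
G8 = G4 XOR G5 = true XOR true = false
G11 = G8 NOR G7 = false NOR false = true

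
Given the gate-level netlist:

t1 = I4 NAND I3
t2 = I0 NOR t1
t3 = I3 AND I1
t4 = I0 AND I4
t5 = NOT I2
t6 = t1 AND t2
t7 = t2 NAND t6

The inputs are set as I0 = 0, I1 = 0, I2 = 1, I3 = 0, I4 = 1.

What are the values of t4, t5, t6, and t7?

t4 = 0  t5 = 0  t6 = 0  t7 = 1

t1 = I4 NAND I3 = 1 NAND 0 = 1
t2 = I0 NOR t1 = 0 NOR 1 = 0
t4 = I0 AND I4 = 0 AND 1 = 0
t5 = NOT I2 = NOT 1 = 0
t6 = t1 AND t2 = 1 AND 0 = 0
t7 = t2 NAND t6 = 0 NAND 0 = 1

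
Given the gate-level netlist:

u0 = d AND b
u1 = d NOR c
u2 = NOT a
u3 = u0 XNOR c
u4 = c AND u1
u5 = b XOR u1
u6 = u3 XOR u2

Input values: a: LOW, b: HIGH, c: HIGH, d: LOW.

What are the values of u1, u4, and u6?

u1 = LOW  u4 = LOW  u6 = HIGH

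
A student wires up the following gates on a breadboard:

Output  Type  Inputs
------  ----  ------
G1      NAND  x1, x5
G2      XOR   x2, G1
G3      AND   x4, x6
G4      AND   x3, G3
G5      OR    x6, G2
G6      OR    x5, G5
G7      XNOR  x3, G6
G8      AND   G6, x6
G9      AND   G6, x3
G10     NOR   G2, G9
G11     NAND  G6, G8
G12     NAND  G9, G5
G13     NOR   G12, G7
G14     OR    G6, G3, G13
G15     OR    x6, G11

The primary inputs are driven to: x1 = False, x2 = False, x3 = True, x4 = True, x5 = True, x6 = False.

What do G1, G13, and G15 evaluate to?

G1 = True  G13 = False  G15 = True

G1 = x1 NAND x5 = False NAND True = True
G2 = x2 XOR G1 = False XOR True = True
G5 = x6 OR G2 = False OR True = True
G6 = x5 OR G5 = True OR True = True
G7 = x3 XNOR G6 = True XNOR True = True
G8 = G6 AND x6 = True AND False = False
G9 = G6 AND x3 = True AND True = True
G11 = G6 NAND G8 = True NAND False = True
G12 = G9 NAND G5 = True NAND True = False
G13 = G12 NOR G7 = False NOR True = False
G15 = x6 OR G11 = False OR True = True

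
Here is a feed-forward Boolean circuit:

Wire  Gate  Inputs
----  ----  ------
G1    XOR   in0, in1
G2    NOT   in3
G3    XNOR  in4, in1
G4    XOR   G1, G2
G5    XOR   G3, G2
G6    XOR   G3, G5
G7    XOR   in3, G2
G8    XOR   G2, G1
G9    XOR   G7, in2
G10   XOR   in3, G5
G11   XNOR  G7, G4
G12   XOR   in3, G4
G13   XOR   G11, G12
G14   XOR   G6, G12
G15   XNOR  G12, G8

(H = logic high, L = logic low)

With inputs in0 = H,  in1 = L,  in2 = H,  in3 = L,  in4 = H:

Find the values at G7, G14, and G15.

G1 = in0 XOR in1 = H XOR L = H
G2 = NOT in3 = NOT L = H
G3 = in4 XNOR in1 = H XNOR L = L
G4 = G1 XOR G2 = H XOR H = L
G5 = G3 XOR G2 = L XOR H = H
G6 = G3 XOR G5 = L XOR H = H
G7 = in3 XOR G2 = L XOR H = H
G8 = G2 XOR G1 = H XOR H = L
G12 = in3 XOR G4 = L XOR L = L
G14 = G6 XOR G12 = H XOR L = H
G15 = G12 XNOR G8 = L XNOR L = H

G7 = H, G14 = H, G15 = H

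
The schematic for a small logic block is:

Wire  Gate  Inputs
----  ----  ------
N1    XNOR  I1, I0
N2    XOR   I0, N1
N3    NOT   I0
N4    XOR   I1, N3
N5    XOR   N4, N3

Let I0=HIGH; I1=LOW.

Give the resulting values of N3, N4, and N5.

N3 = LOW; N4 = LOW; N5 = LOW

N3 = NOT I0 = NOT HIGH = LOW
N4 = I1 XOR N3 = LOW XOR LOW = LOW
N5 = N4 XOR N3 = LOW XOR LOW = LOW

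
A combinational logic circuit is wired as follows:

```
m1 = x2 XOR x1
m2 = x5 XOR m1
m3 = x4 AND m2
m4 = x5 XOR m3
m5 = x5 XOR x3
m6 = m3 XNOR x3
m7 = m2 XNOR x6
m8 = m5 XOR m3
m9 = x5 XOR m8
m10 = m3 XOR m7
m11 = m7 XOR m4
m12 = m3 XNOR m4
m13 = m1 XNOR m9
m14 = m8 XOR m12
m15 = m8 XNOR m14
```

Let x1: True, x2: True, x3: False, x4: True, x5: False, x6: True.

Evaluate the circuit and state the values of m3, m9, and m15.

m3 = False  m9 = False  m15 = False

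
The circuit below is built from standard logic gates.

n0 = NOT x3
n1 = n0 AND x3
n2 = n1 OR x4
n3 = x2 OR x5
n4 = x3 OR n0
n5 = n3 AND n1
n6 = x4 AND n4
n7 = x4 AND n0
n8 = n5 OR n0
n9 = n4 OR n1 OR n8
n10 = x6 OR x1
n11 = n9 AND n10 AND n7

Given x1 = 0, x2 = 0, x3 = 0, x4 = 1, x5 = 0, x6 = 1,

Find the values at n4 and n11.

n0 = NOT x3 = NOT 0 = 1
n1 = n0 AND x3 = 1 AND 0 = 0
n3 = x2 OR x5 = 0 OR 0 = 0
n4 = x3 OR n0 = 0 OR 1 = 1
n5 = n3 AND n1 = 0 AND 0 = 0
n7 = x4 AND n0 = 1 AND 1 = 1
n8 = n5 OR n0 = 0 OR 1 = 1
n9 = n4 OR n1 OR n8 = 1 OR 0 OR 1 = 1
n10 = x6 OR x1 = 1 OR 0 = 1
n11 = n9 AND n10 AND n7 = 1 AND 1 AND 1 = 1

n4 = 1, n11 = 1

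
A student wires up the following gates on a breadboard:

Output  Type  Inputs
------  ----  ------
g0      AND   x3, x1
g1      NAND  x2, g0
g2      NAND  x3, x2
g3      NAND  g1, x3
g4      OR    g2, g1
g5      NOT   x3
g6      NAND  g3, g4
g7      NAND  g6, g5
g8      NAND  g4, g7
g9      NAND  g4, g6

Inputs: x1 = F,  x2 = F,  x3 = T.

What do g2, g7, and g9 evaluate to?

g2 = T, g7 = T, g9 = F

g0 = x3 AND x1 = T AND F = F
g1 = x2 NAND g0 = F NAND F = T
g2 = x3 NAND x2 = T NAND F = T
g3 = g1 NAND x3 = T NAND T = F
g4 = g2 OR g1 = T OR T = T
g5 = NOT x3 = NOT T = F
g6 = g3 NAND g4 = F NAND T = T
g7 = g6 NAND g5 = T NAND F = T
g9 = g4 NAND g6 = T NAND T = F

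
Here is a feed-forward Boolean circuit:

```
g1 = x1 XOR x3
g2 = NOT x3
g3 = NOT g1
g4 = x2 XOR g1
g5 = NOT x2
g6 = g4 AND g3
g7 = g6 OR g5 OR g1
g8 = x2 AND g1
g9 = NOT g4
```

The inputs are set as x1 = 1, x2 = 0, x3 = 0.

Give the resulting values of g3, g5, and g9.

g1 = x1 XOR x3 = 1 XOR 0 = 1
g3 = NOT g1 = NOT 1 = 0
g4 = x2 XOR g1 = 0 XOR 1 = 1
g5 = NOT x2 = NOT 0 = 1
g9 = NOT g4 = NOT 1 = 0

g3 = 0, g5 = 1, g9 = 0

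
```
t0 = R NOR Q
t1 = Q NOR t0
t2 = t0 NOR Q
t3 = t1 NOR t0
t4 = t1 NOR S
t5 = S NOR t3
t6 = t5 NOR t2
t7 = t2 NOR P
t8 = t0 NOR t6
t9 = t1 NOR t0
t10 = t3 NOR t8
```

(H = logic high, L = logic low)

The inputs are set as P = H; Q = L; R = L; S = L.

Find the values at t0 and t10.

t0 = H  t10 = H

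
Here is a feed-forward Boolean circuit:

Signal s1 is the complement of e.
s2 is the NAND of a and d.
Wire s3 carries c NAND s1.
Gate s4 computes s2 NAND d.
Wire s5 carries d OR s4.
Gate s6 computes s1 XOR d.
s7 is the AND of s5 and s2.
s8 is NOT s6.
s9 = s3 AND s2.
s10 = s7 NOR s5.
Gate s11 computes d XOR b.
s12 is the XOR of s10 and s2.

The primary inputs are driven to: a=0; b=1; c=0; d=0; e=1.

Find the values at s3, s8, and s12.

s3 = 1  s8 = 1  s12 = 1

s1 = NOT e = NOT 1 = 0
s2 = a NAND d = 0 NAND 0 = 1
s3 = c NAND s1 = 0 NAND 0 = 1
s4 = s2 NAND d = 1 NAND 0 = 1
s5 = d OR s4 = 0 OR 1 = 1
s6 = s1 XOR d = 0 XOR 0 = 0
s7 = s5 AND s2 = 1 AND 1 = 1
s8 = NOT s6 = NOT 0 = 1
s10 = s7 NOR s5 = 1 NOR 1 = 0
s12 = s10 XOR s2 = 0 XOR 1 = 1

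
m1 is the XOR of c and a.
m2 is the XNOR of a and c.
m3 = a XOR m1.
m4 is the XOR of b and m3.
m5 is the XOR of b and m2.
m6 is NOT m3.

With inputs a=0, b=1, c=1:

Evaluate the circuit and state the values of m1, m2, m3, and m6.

m1 = 1, m2 = 0, m3 = 1, m6 = 0

m1 = c XOR a = 1 XOR 0 = 1
m2 = a XNOR c = 0 XNOR 1 = 0
m3 = a XOR m1 = 0 XOR 1 = 1
m6 = NOT m3 = NOT 1 = 0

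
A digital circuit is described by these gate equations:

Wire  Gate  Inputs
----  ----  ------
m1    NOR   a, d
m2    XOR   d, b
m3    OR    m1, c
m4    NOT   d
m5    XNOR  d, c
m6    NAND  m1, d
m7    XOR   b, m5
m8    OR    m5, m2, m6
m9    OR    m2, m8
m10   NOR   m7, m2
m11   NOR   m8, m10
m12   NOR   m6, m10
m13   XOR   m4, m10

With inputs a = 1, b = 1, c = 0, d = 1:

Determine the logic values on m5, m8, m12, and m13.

m5 = 0; m8 = 1; m12 = 0; m13 = 0

m1 = a NOR d = 1 NOR 1 = 0
m2 = d XOR b = 1 XOR 1 = 0
m4 = NOT d = NOT 1 = 0
m5 = d XNOR c = 1 XNOR 0 = 0
m6 = m1 NAND d = 0 NAND 1 = 1
m7 = b XOR m5 = 1 XOR 0 = 1
m8 = m5 OR m2 OR m6 = 0 OR 0 OR 1 = 1
m10 = m7 NOR m2 = 1 NOR 0 = 0
m12 = m6 NOR m10 = 1 NOR 0 = 0
m13 = m4 XOR m10 = 0 XOR 0 = 0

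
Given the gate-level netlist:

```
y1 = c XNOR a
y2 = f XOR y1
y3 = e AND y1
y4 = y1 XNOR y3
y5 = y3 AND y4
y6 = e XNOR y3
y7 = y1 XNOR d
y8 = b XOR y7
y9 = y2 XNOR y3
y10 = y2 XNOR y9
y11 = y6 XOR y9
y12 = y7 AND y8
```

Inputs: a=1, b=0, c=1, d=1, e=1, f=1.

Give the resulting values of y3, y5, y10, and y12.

y1 = c XNOR a = 1 XNOR 1 = 1
y2 = f XOR y1 = 1 XOR 1 = 0
y3 = e AND y1 = 1 AND 1 = 1
y4 = y1 XNOR y3 = 1 XNOR 1 = 1
y5 = y3 AND y4 = 1 AND 1 = 1
y7 = y1 XNOR d = 1 XNOR 1 = 1
y8 = b XOR y7 = 0 XOR 1 = 1
y9 = y2 XNOR y3 = 0 XNOR 1 = 0
y10 = y2 XNOR y9 = 0 XNOR 0 = 1
y12 = y7 AND y8 = 1 AND 1 = 1

y3 = 1, y5 = 1, y10 = 1, y12 = 1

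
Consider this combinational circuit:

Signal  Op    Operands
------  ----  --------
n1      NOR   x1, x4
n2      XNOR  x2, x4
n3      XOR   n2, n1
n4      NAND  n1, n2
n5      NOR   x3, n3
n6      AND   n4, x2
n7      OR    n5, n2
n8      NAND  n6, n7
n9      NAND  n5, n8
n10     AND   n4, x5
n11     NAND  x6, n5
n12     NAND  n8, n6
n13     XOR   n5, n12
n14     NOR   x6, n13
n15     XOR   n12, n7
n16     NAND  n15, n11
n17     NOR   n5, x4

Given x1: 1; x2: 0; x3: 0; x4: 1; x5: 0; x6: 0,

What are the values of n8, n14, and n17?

n1 = x1 NOR x4 = 1 NOR 1 = 0
n2 = x2 XNOR x4 = 0 XNOR 1 = 0
n3 = n2 XOR n1 = 0 XOR 0 = 0
n4 = n1 NAND n2 = 0 NAND 0 = 1
n5 = x3 NOR n3 = 0 NOR 0 = 1
n6 = n4 AND x2 = 1 AND 0 = 0
n7 = n5 OR n2 = 1 OR 0 = 1
n8 = n6 NAND n7 = 0 NAND 1 = 1
n12 = n8 NAND n6 = 1 NAND 0 = 1
n13 = n5 XOR n12 = 1 XOR 1 = 0
n14 = x6 NOR n13 = 0 NOR 0 = 1
n17 = n5 NOR x4 = 1 NOR 1 = 0

n8 = 1, n14 = 1, n17 = 0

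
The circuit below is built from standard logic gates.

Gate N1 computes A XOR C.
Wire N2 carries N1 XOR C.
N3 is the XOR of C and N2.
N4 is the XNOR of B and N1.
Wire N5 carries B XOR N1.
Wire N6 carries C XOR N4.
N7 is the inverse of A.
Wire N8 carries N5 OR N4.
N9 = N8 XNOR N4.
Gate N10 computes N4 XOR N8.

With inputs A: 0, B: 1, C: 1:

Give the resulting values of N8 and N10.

N1 = A XOR C = 0 XOR 1 = 1
N4 = B XNOR N1 = 1 XNOR 1 = 1
N5 = B XOR N1 = 1 XOR 1 = 0
N8 = N5 OR N4 = 0 OR 1 = 1
N10 = N4 XOR N8 = 1 XOR 1 = 0

N8 = 1, N10 = 0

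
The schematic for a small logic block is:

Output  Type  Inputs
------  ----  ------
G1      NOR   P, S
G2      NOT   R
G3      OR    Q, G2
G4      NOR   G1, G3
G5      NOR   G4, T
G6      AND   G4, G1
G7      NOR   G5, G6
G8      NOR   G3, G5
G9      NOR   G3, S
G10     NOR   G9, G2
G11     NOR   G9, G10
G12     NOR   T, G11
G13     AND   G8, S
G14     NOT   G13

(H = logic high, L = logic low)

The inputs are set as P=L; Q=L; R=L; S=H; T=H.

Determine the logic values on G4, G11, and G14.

G1 = P NOR S = L NOR H = L
G2 = NOT R = NOT L = H
G3 = Q OR G2 = L OR H = H
G4 = G1 NOR G3 = L NOR H = L
G5 = G4 NOR T = L NOR H = L
G8 = G3 NOR G5 = H NOR L = L
G9 = G3 NOR S = H NOR H = L
G10 = G9 NOR G2 = L NOR H = L
G11 = G9 NOR G10 = L NOR L = H
G13 = G8 AND S = L AND H = L
G14 = NOT G13 = NOT L = H

G4 = L  G11 = H  G14 = H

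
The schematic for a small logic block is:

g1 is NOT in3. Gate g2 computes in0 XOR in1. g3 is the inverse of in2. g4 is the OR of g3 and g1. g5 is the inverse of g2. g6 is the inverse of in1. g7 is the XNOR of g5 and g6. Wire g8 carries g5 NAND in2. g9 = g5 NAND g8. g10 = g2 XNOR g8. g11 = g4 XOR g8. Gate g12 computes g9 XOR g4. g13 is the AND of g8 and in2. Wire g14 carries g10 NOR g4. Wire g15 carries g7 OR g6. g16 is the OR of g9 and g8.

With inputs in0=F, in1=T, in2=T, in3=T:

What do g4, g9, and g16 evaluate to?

g4 = F; g9 = T; g16 = T

g1 = NOT in3 = NOT T = F
g2 = in0 XOR in1 = F XOR T = T
g3 = NOT in2 = NOT T = F
g4 = g3 OR g1 = F OR F = F
g5 = NOT g2 = NOT T = F
g8 = g5 NAND in2 = F NAND T = T
g9 = g5 NAND g8 = F NAND T = T
g16 = g9 OR g8 = T OR T = T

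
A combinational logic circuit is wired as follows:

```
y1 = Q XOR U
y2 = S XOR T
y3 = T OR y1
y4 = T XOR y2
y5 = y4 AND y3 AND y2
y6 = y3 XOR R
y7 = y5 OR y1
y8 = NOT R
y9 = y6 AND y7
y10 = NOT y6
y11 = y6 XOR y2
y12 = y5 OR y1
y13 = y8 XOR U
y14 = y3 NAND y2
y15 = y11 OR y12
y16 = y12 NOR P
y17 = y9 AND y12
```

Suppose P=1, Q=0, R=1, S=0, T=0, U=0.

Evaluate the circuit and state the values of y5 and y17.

y5 = 0  y17 = 0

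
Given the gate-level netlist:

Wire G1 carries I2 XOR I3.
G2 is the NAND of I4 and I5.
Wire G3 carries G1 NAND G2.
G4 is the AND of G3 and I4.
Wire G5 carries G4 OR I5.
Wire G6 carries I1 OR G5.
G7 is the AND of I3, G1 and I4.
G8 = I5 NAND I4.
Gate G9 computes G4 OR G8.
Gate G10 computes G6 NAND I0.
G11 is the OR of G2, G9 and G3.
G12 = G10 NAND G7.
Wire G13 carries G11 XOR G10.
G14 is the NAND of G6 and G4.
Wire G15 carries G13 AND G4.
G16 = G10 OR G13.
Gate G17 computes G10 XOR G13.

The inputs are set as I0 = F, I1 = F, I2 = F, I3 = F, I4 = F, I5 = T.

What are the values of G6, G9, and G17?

G1 = I2 XOR I3 = F XOR F = F
G2 = I4 NAND I5 = F NAND T = T
G3 = G1 NAND G2 = F NAND T = T
G4 = G3 AND I4 = T AND F = F
G5 = G4 OR I5 = F OR T = T
G6 = I1 OR G5 = F OR T = T
G8 = I5 NAND I4 = T NAND F = T
G9 = G4 OR G8 = F OR T = T
G10 = G6 NAND I0 = T NAND F = T
G11 = G2 OR G9 OR G3 = T OR T OR T = T
G13 = G11 XOR G10 = T XOR T = F
G17 = G10 XOR G13 = T XOR F = T

G6 = T  G9 = T  G17 = T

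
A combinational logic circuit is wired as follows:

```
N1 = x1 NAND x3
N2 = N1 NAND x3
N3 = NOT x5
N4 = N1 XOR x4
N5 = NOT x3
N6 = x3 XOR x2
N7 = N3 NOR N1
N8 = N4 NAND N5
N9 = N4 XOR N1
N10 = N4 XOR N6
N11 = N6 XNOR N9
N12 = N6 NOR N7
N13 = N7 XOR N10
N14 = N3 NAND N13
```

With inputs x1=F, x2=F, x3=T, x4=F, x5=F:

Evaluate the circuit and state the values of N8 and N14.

N8 = T, N14 = T

N1 = x1 NAND x3 = F NAND T = T
N3 = NOT x5 = NOT F = T
N4 = N1 XOR x4 = T XOR F = T
N5 = NOT x3 = NOT T = F
N6 = x3 XOR x2 = T XOR F = T
N7 = N3 NOR N1 = T NOR T = F
N8 = N4 NAND N5 = T NAND F = T
N10 = N4 XOR N6 = T XOR T = F
N13 = N7 XOR N10 = F XOR F = F
N14 = N3 NAND N13 = T NAND F = T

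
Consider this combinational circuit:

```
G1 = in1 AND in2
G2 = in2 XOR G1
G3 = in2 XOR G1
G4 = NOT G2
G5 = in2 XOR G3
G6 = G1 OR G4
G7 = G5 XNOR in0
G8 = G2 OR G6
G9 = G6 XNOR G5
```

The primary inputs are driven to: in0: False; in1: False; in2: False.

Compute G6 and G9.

G1 = in1 AND in2 = False AND False = False
G2 = in2 XOR G1 = False XOR False = False
G3 = in2 XOR G1 = False XOR False = False
G4 = NOT G2 = NOT False = True
G5 = in2 XOR G3 = False XOR False = False
G6 = G1 OR G4 = False OR True = True
G9 = G6 XNOR G5 = True XNOR False = False

G6 = True  G9 = False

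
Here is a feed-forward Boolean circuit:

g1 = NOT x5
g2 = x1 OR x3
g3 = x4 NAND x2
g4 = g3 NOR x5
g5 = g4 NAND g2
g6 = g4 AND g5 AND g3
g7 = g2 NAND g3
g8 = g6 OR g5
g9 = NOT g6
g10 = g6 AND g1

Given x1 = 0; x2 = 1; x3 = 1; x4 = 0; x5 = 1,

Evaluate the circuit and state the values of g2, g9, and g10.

g1 = NOT x5 = NOT 1 = 0
g2 = x1 OR x3 = 0 OR 1 = 1
g3 = x4 NAND x2 = 0 NAND 1 = 1
g4 = g3 NOR x5 = 1 NOR 1 = 0
g5 = g4 NAND g2 = 0 NAND 1 = 1
g6 = g4 AND g5 AND g3 = 0 AND 1 AND 1 = 0
g9 = NOT g6 = NOT 0 = 1
g10 = g6 AND g1 = 0 AND 0 = 0

g2 = 1, g9 = 1, g10 = 0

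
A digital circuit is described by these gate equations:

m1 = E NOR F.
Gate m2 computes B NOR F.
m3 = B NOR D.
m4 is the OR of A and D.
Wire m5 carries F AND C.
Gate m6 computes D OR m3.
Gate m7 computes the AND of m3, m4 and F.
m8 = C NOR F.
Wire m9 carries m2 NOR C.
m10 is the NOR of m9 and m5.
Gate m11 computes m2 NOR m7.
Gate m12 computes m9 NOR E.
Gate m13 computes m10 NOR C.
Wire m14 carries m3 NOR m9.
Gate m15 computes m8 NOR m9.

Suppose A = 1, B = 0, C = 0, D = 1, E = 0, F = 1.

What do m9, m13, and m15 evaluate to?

m2 = B NOR F = 0 NOR 1 = 0
m5 = F AND C = 1 AND 0 = 0
m8 = C NOR F = 0 NOR 1 = 0
m9 = m2 NOR C = 0 NOR 0 = 1
m10 = m9 NOR m5 = 1 NOR 0 = 0
m13 = m10 NOR C = 0 NOR 0 = 1
m15 = m8 NOR m9 = 0 NOR 1 = 0

m9 = 1, m13 = 1, m15 = 0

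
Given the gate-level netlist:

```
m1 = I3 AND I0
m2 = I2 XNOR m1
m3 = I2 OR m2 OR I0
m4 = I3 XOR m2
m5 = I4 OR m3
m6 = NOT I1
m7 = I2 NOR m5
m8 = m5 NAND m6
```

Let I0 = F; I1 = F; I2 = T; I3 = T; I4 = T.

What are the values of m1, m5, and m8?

m1 = F; m5 = T; m8 = F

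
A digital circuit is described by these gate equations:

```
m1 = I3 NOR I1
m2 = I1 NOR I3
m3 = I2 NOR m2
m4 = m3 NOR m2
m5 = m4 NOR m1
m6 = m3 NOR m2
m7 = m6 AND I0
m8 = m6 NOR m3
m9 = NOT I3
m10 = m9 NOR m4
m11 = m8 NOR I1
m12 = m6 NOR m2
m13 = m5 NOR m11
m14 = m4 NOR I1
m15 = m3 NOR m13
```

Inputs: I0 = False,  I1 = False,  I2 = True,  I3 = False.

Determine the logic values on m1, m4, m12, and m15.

m1 = I3 NOR I1 = False NOR False = True
m2 = I1 NOR I3 = False NOR False = True
m3 = I2 NOR m2 = True NOR True = False
m4 = m3 NOR m2 = False NOR True = False
m5 = m4 NOR m1 = False NOR True = False
m6 = m3 NOR m2 = False NOR True = False
m8 = m6 NOR m3 = False NOR False = True
m11 = m8 NOR I1 = True NOR False = False
m12 = m6 NOR m2 = False NOR True = False
m13 = m5 NOR m11 = False NOR False = True
m15 = m3 NOR m13 = False NOR True = False

m1 = True, m4 = False, m12 = False, m15 = False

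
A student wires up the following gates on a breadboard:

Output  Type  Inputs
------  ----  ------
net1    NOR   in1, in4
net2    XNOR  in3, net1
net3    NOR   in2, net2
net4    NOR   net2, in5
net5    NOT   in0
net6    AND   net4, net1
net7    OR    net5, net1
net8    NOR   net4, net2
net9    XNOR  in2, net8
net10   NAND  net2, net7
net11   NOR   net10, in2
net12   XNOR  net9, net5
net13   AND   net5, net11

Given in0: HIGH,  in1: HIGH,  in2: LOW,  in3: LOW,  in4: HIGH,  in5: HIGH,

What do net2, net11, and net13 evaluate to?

net2 = HIGH  net11 = LOW  net13 = LOW

net1 = in1 NOR in4 = HIGH NOR HIGH = LOW
net2 = in3 XNOR net1 = LOW XNOR LOW = HIGH
net5 = NOT in0 = NOT HIGH = LOW
net7 = net5 OR net1 = LOW OR LOW = LOW
net10 = net2 NAND net7 = HIGH NAND LOW = HIGH
net11 = net10 NOR in2 = HIGH NOR LOW = LOW
net13 = net5 AND net11 = LOW AND LOW = LOW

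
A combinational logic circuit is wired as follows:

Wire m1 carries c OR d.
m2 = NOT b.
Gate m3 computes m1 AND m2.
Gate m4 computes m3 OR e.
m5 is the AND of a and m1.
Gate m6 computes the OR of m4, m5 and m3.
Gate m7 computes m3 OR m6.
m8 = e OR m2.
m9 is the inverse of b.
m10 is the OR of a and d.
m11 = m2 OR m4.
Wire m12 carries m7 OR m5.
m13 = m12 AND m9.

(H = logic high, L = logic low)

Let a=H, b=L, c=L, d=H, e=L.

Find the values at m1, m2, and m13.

m1 = H, m2 = H, m13 = H

m1 = c OR d = L OR H = H
m2 = NOT b = NOT L = H
m3 = m1 AND m2 = H AND H = H
m4 = m3 OR e = H OR L = H
m5 = a AND m1 = H AND H = H
m6 = m4 OR m5 OR m3 = H OR H OR H = H
m7 = m3 OR m6 = H OR H = H
m9 = NOT b = NOT L = H
m12 = m7 OR m5 = H OR H = H
m13 = m12 AND m9 = H AND H = H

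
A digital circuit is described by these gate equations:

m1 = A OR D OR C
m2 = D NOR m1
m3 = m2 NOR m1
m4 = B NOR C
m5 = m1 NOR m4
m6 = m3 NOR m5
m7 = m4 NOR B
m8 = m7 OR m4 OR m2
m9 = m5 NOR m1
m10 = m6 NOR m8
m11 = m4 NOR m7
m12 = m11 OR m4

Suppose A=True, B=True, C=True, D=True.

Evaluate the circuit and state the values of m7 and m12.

m4 = B NOR C = True NOR True = False
m7 = m4 NOR B = False NOR True = False
m11 = m4 NOR m7 = False NOR False = True
m12 = m11 OR m4 = True OR False = True

m7 = False, m12 = True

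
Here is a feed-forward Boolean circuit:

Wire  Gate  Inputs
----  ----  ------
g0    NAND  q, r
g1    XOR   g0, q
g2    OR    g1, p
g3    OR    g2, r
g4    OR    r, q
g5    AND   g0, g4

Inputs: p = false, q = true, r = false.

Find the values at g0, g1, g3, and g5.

g0 = q NAND r = true NAND false = true
g1 = g0 XOR q = true XOR true = false
g2 = g1 OR p = false OR false = false
g3 = g2 OR r = false OR false = false
g4 = r OR q = false OR true = true
g5 = g0 AND g4 = true AND true = true

g0 = true, g1 = false, g3 = false, g5 = true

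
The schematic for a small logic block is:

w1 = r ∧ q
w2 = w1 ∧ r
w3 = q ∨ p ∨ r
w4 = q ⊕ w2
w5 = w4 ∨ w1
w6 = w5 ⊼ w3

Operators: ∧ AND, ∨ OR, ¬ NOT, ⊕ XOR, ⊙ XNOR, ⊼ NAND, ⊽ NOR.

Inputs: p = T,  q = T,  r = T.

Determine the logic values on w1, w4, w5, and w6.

w1 = T; w4 = F; w5 = T; w6 = F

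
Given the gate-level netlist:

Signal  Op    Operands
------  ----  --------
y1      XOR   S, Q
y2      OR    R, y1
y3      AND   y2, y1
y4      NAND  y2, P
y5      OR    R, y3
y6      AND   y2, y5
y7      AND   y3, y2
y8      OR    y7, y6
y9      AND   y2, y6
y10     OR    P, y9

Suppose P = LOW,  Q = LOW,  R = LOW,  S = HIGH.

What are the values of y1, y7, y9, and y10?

y1 = S XOR Q = HIGH XOR LOW = HIGH
y2 = R OR y1 = LOW OR HIGH = HIGH
y3 = y2 AND y1 = HIGH AND HIGH = HIGH
y5 = R OR y3 = LOW OR HIGH = HIGH
y6 = y2 AND y5 = HIGH AND HIGH = HIGH
y7 = y3 AND y2 = HIGH AND HIGH = HIGH
y9 = y2 AND y6 = HIGH AND HIGH = HIGH
y10 = P OR y9 = LOW OR HIGH = HIGH

y1 = HIGH, y7 = HIGH, y9 = HIGH, y10 = HIGH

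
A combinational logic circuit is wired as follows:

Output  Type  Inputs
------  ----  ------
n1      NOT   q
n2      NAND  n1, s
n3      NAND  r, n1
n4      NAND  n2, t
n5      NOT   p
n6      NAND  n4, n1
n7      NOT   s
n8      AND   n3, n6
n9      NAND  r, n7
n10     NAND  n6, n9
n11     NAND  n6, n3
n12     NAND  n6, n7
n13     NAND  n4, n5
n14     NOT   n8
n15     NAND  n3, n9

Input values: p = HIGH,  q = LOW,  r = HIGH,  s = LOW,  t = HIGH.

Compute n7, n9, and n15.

n7 = HIGH, n9 = LOW, n15 = HIGH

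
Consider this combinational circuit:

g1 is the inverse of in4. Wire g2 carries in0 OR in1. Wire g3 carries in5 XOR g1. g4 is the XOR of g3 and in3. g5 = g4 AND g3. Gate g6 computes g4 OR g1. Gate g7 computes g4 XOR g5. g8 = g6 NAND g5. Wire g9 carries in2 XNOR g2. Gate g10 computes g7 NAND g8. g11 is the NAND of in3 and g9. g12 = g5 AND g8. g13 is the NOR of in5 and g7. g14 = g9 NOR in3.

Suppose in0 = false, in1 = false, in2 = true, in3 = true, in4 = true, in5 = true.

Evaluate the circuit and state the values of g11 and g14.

g2 = in0 OR in1 = false OR false = false
g9 = in2 XNOR g2 = true XNOR false = false
g11 = in3 NAND g9 = true NAND false = true
g14 = g9 NOR in3 = false NOR true = false

g11 = true  g14 = false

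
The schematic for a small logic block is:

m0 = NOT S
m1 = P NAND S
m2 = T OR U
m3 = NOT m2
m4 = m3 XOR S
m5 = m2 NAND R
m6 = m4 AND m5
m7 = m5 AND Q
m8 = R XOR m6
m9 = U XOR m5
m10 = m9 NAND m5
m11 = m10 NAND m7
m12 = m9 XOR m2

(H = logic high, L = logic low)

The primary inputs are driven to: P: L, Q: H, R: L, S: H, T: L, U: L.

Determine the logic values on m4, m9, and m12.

m2 = T OR U = L OR L = L
m3 = NOT m2 = NOT L = H
m4 = m3 XOR S = H XOR H = L
m5 = m2 NAND R = L NAND L = H
m9 = U XOR m5 = L XOR H = H
m12 = m9 XOR m2 = H XOR L = H

m4 = L  m9 = H  m12 = H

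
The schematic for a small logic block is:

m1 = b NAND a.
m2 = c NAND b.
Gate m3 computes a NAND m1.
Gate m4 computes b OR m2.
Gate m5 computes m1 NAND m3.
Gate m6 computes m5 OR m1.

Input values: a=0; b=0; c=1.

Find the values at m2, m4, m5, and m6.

m2 = 1, m4 = 1, m5 = 0, m6 = 1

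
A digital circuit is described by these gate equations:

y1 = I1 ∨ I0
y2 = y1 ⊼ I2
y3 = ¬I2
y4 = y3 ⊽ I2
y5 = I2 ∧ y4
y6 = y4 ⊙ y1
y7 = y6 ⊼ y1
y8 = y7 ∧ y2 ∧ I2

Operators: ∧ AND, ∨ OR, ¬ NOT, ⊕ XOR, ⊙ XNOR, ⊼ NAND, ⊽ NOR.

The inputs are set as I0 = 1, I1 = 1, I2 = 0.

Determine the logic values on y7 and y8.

y1 = I1 OR I0 = 1 OR 1 = 1
y2 = y1 NAND I2 = 1 NAND 0 = 1
y3 = NOT I2 = NOT 0 = 1
y4 = y3 NOR I2 = 1 NOR 0 = 0
y6 = y4 XNOR y1 = 0 XNOR 1 = 0
y7 = y6 NAND y1 = 0 NAND 1 = 1
y8 = y7 AND y2 AND I2 = 1 AND 1 AND 0 = 0

y7 = 1, y8 = 0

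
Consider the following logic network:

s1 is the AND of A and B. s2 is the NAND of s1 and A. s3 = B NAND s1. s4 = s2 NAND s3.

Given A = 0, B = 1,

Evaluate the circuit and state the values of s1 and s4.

s1 = A AND B = 0 AND 1 = 0
s2 = s1 NAND A = 0 NAND 0 = 1
s3 = B NAND s1 = 1 NAND 0 = 1
s4 = s2 NAND s3 = 1 NAND 1 = 0

s1 = 0, s4 = 0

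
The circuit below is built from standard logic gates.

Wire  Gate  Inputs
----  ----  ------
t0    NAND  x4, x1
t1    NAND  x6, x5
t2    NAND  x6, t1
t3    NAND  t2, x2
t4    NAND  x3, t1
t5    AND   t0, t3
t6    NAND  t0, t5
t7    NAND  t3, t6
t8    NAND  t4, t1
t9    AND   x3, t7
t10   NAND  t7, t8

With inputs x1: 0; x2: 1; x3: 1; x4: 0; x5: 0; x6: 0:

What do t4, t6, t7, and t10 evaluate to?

t4 = 0  t6 = 1  t7 = 1  t10 = 0

t0 = x4 NAND x1 = 0 NAND 0 = 1
t1 = x6 NAND x5 = 0 NAND 0 = 1
t2 = x6 NAND t1 = 0 NAND 1 = 1
t3 = t2 NAND x2 = 1 NAND 1 = 0
t4 = x3 NAND t1 = 1 NAND 1 = 0
t5 = t0 AND t3 = 1 AND 0 = 0
t6 = t0 NAND t5 = 1 NAND 0 = 1
t7 = t3 NAND t6 = 0 NAND 1 = 1
t8 = t4 NAND t1 = 0 NAND 1 = 1
t10 = t7 NAND t8 = 1 NAND 1 = 0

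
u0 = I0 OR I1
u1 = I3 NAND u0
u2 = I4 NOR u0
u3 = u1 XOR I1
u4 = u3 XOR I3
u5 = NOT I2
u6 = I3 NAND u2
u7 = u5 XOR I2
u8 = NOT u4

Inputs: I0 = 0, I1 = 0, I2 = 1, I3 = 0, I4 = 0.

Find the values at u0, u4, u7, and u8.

u0 = I0 OR I1 = 0 OR 0 = 0
u1 = I3 NAND u0 = 0 NAND 0 = 1
u3 = u1 XOR I1 = 1 XOR 0 = 1
u4 = u3 XOR I3 = 1 XOR 0 = 1
u5 = NOT I2 = NOT 1 = 0
u7 = u5 XOR I2 = 0 XOR 1 = 1
u8 = NOT u4 = NOT 1 = 0

u0 = 0, u4 = 1, u7 = 1, u8 = 0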